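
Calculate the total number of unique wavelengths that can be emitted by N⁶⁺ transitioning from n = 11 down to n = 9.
3

The electron can occupy levels n = 9, 10, ..., 11 during de-excitation — that is m = 11 - 9 + 1 = 3 distinct levels.

The number of distinct spectral lines equals the number of ways to choose 2 of these m levels (each pair gives one possible emission transition):

Number of lines = m(m-1)/2 = 3×2/2 = 3

These correspond to all possible transitions between the 3 levels:
11 → 10, 11 → 9, 10 → 9

Each transition produces a photon with a unique energy (and thus wavelength). This count does not depend on Z.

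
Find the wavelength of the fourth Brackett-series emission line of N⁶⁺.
39.674128 nm

The lines of a series are numbered from the longest wavelength (smallest ΔE) outward; the fourth line is the transition from n = n_f + 4 to n_f.
The Brackett series has all transitions ending at n_f = 4.

For N⁶⁺ (Z = 7), the fourth line (δ-line) is the jump from n = 8 to n = 4:
E_8 = -13.6057 × 7² / 8² = -10.41686406 eV
E_4 = -13.6057 × 7² / 4² = -41.66745625 eV
ΔE = E_8 - E_4 = 31.25059219 eV

λ = hc/E = 1239.84 eV·nm / 31.25059219 eV
λ = 39.674128 nm

This is the δ-line of the Brackett series in N⁶⁺.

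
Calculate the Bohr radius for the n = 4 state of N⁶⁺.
0.1210 nm (or 1.2095 Å)

The Bohr radius formula is:
r_n = n² a₀ / Z

where a₀ = 0.0529177 nm is the Bohr radius.

For N⁶⁺ (Z = 7) at n = 4:
r_4 = 4² × 0.0529177 nm / 7
r_4 = 16 × 0.0529177 nm / 7
r_4 = 0.84668 nm / 7
r_4 = 0.1210 nm

The electron orbits at approximately 0.1210 nm from the nucleus.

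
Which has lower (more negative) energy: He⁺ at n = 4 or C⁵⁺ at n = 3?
C⁵⁺ at n = 3 (E = -54.423 eV)

Using E_n = -13.6057 Z² / n² eV:

He⁺ (Z = 2) at n = 4:
E = -13.6057 × 2² / 4² = -13.6057 × 4 / 16 = -3.401425 eV

C⁵⁺ (Z = 6) at n = 3:
E = -13.6057 × 6² / 3² = -13.6057 × 36 / 9 = -54.422800 eV

Since -54.422800 eV < -3.401425 eV,
C⁵⁺ at n = 3 is more tightly bound (requires more energy to ionize).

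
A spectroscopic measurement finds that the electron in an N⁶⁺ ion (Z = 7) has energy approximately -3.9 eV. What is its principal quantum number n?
n = 13

The exact energy levels follow E_n = -13.6057 Z² / n² eV with Z = 7.

The measured value (-3.9 eV) is reported to only 2 significant figures, so we must test candidate n values and see which one matches to that precision.

Candidate energies:
  n = 11:  E = -13.6057 × 7² / 11² = -5.509746 eV
  n = 12:  E = -13.6057 × 7² / 12² = -4.629717 eV
  n = 13:  E = -13.6057 × 7² / 13² = -3.944848 eV  ← matches
  n = 14:  E = -13.6057 × 7² / 14² = -3.401425 eV
  n = 15:  E = -13.6057 × 7² / 15² = -2.963019 eV

Checking against the measurement of -3.9 eV (2 sig figs), only n = 13 agrees:
E_13 = -3.944848 eV, which rounds to -3.9 eV ✓

Therefore n = 13.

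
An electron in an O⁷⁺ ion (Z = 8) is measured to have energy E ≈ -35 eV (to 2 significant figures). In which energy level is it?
n = 5

The exact energy levels follow E_n = -13.6057 Z² / n² eV with Z = 8.

The measured value (-35 eV) is reported to only 2 significant figures, so we must test candidate n values and see which one matches to that precision.

Candidate energies:
  n = 3:  E = -13.6057 × 8² / 3² = -96.75164 eV
  n = 4:  E = -13.6057 × 8² / 4² = -54.42280 eV
  n = 5:  E = -13.6057 × 8² / 5² = -34.83059 eV  ← matches
  n = 6:  E = -13.6057 × 8² / 6² = -24.18791 eV
  n = 7:  E = -13.6057 × 8² / 7² = -17.77071 eV

Checking against the measurement of -35 eV (2 sig figs), only n = 5 agrees:
E_5 = -34.83059 eV, which rounds to -35 eV ✓

Therefore n = 5.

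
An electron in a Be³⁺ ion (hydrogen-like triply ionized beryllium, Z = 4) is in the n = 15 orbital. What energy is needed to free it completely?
0.96752 eV

The ionization energy is the energy needed to remove the electron completely (n → ∞).

For a hydrogen-like ion with Z = 4, E_n = -13.6057 Z² / n² eV.

At n = 15: E_15 = -13.6057 × 4² / 15² = -0.96751644 eV
At n = ∞: E_∞ = 0 eV

Ionization energy = E_∞ - E_15 = 0 - (-0.96751644) = 0.96751644 eV
Ionization energy ≈ 0.96752 eV

This is also called the binding energy of the electron in state n = 15.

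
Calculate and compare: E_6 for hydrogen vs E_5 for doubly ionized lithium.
Li²⁺ at n = 5 (E = -4.90 eV)

Using E_n = -13.6057 Z² / n² eV:

H (Z = 1) at n = 6:
E = -13.6057 × 1² / 6² = -13.6057 × 1 / 36 = -0.37794 eV

Li²⁺ (Z = 3) at n = 5:
E = -13.6057 × 3² / 5² = -13.6057 × 9 / 25 = -4.89805 eV

Since -4.89805 eV < -0.37794 eV,
Li²⁺ at n = 5 is more tightly bound (requires more energy to ionize).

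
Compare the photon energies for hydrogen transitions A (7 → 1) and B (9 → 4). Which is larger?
7 → 1

Calculate the energy for each transition:

Transition 7 → 1:
ΔE₁ = |E_1 - E_7| = |-13.6057/1² - (-13.6057/7²)|
ΔE₁ = |-13.60570000 - (-0.27766735)| = 13.32803 eV

Transition 9 → 4:
ΔE₂ = |E_4 - E_9| = |-13.6057/4² - (-13.6057/9²)|
ΔE₂ = |-0.85035625 - (-0.16797160)| = 0.68238 eV

Since 13.32803 eV > 0.68238 eV, the transition 7 → 1 emits the more energetic photon.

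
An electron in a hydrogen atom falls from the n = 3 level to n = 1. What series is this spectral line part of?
Lyman series

The spectral series in hydrogen are named based on the final (lower) energy level:
- Lyman series: n_final = 1 (ultraviolet)
- Balmer series: n_final = 2 (visible/near-UV)
- Paschen series: n_final = 3 (infrared)
- Brackett series: n_final = 4 (infrared)
- Pfund series: n_final = 5 (far infrared)

Since this transition ends at n = 1, it belongs to the Lyman series.

For reference, this 3 → 1 line has photon energy
ΔE = 13.6057 eV × (1/1² - 1/3²) = 12.0939556 eV,
corresponding to wavelength λ = hc/ΔE = 1239.84 eV·nm / 12.0939556 eV = 102.5173 nm in the ultraviolet region.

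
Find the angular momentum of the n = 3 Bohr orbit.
3.16372e-34 J·s (or 3ℏ)

In the Bohr model, angular momentum is quantized:
L = nℏ

where ℏ = h/(2π) = 1.0545718e-34 J·s

For n = 3:
L = 3 × 1.0545718e-34 J·s
L = 3.16372e-34 J·s

This can also be written as L = 3ℏ.
The angular momentum is an integer multiple of the reduced Planck constant.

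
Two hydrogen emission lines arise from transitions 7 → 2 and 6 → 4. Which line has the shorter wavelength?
7 → 2

Calculate the energy for each transition:

Transition 7 → 2:
ΔE₁ = |E_2 - E_7| = |-13.6057/2² - (-13.6057/7²)|
ΔE₁ = |-3.4014250000 - (-0.2776673469)| = 3.1237577 eV

Transition 6 → 4:
ΔE₂ = |E_4 - E_6| = |-13.6057/4² - (-13.6057/6²)|
ΔE₂ = |-0.8503562500 - (-0.3779361111)| = 0.4724201 eV

Since 3.1237577 eV > 0.4724201 eV, the transition 7 → 2 emits the more energetic photon.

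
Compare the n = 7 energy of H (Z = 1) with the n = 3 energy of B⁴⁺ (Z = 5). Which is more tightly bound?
B⁴⁺ at n = 3 (E = -37.79361 eV)

Using E_n = -13.6057 Z² / n² eV:

H (Z = 1) at n = 7:
E = -13.6057 × 1² / 7² = -13.6057 × 1 / 49 = -0.27766735 eV

B⁴⁺ (Z = 5) at n = 3:
E = -13.6057 × 5² / 3² = -13.6057 × 25 / 9 = -37.79361111 eV

Since -37.79361111 eV < -0.27766735 eV,
B⁴⁺ at n = 3 is more tightly bound (requires more energy to ionize).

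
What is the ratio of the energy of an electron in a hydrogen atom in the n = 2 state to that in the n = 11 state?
30.25

Using E_n = -13.6057 Z² / n² eV with Z = 1:

E_2 = -13.6057 / 2² = -13.6057 / 4 = -3.40142500 eV
E_11 = -13.6057 / 11² = -13.6057 / 121 = -0.11244380 eV

The ratio is:
E_2/E_11 = (-3.40142500) / (-0.11244380)
E_2/E_11 = (-13.6057/4) / (-13.6057/121)
E_2/E_11 = 121/4
E_2/E_11 = 30.25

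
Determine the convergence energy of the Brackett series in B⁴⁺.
21.2589 eV

The series limit corresponds to the transition from n = ∞ to n = 4.
This is the highest energy (shortest wavelength) transition in the Brackett series.

E_∞ = 0 eV
E_4 = -13.6057 × 5² / 4² = -21.2589 eV

Energy at series limit:
ΔE = E_∞ - E_4 = 0 - (-21.2589) = 21.2589 eV

This energy equals the ionization energy from the n = 4 state of B⁴⁺.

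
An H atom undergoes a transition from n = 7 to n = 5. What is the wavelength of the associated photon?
4651.24911 nm

First, find the transition energy using E_n = -13.6057 / n² eV:
E_7 = -13.6057 / 7² = -0.27766734694 eV
E_5 = -13.6057 / 5² = -0.54422800000 eV

Photon energy: |ΔE| = |E_5 - E_7| = 0.26656065306 eV

Convert to wavelength using E = hc/λ with hc = 1239.84 eV·nm:
λ = hc/E = 1239.84 eV·nm / 0.26656065306 eV
λ = 4651.24911 nm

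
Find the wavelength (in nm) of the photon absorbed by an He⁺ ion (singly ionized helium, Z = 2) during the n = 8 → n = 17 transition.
1872.751 nm

First, find the transition energy using E_n = -13.6057 Z² / n² eV:
E_8 = -13.6057 × 2² / 8² = -0.850356250 eV
E_17 = -13.6057 × 2² / 17² = -0.188314187 eV

Photon energy: |ΔE| = |E_17 - E_8| = 0.662042063 eV

Convert to wavelength using E = hc/λ with hc = 1239.84 eV·nm:
λ = hc/E = 1239.84 eV·nm / 0.662042063 eV
λ = 1872.751 nm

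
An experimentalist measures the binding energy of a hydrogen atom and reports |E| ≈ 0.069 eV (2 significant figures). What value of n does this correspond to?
n = 14

The exact energy levels follow E_n = -13.6057 eV / n².

The measured value (-0.069 eV) is reported to only 2 significant figures, so we must test candidate n values and see which one matches to that precision.

Candidate energies:
  n = 12:  E = -13.6057/12² = -0.094484 eV
  n = 13:  E = -13.6057/13² = -0.080507 eV
  n = 14:  E = -13.6057/14² = -0.069417 eV  ← matches
  n = 15:  E = -13.6057/15² = -0.060470 eV
  n = 16:  E = -13.6057/16² = -0.053147 eV

Checking against the measurement of -0.069 eV (2 sig figs), only n = 14 agrees:
E_14 = -0.069417 eV, which rounds to -0.069 eV ✓

Therefore n = 14.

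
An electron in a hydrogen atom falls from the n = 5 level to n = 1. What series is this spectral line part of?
Lyman series

The spectral series in hydrogen are named based on the final (lower) energy level:
- Lyman series: n_final = 1 (ultraviolet)
- Balmer series: n_final = 2 (visible/near-UV)
- Paschen series: n_final = 3 (infrared)
- Brackett series: n_final = 4 (infrared)
- Pfund series: n_final = 5 (far infrared)

Since this transition ends at n = 1, it belongs to the Lyman series.

For reference, this 5 → 1 line has photon energy
ΔE = 13.6057 eV × (1/1² - 1/5²) = 13.06147 eV,
corresponding to wavelength λ = hc/ΔE = 1239.84 eV·nm / 13.06147 eV = 94.923 nm in the ultraviolet region.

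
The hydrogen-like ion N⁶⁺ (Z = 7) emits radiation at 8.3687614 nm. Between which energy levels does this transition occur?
n = 6 → n = 2

First, find the photon energy from the wavelength (hc = 1239.84 eV·nm):
E = hc/λ = 1239.84 eV·nm / 8.3687614 nm = 148.15096 eV

The energy levels of N⁶⁺ satisfy E_n = -13.6057 × 7² / n² eV, so an emission n_i → n_f releases
ΔE = 13.6057 × 7² × (1/n_f² − 1/n_i²) eV.

Setting ΔE equal to the photon energy:
1/n_f² − 1/n_i² = 148.15096 / (13.6057 × 7²) = 0.22222223

Since 1/n_i² must be positive, we need 1/n_f² > 0.22222223, i.e. n_f ≤ 2. For each allowed n_f, solve n_i = (1/n_f² − 0.22222223)^(−1/2) and check whether it is a whole number:
  n_f = 1: 1/n_i² = 1.00000000 − 0.22222223 = 0.77777777 → n_i = 1.134  (not an integer) ✗
  n_f = 2: 1/n_i² = 0.25000000 − 0.22222223 = 0.02777777 → n_i = 6.000  → integer, n_i = 6 ✓

Only n_f = 2 gives an integer upper level, n_i = 6.

The transition is from n = 6 to n = 2 (emission).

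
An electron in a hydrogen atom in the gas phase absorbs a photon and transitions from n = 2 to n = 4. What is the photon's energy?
2.551069 eV

The energy levels of a hydrogen-like atom are E_n = -13.6057 eV / n².

Energy at n = 2: E_2 = -13.6057 / 2² = -3.401425000 eV
Energy at n = 4: E_4 = -13.6057 / 4² = -0.850356250 eV

The excitation energy is the difference:
ΔE = E_4 - E_2
ΔE = -0.850356250 - (-3.401425000)
ΔE = 2.551069 eV

Since this is positive, energy must be absorbed (photon absorption).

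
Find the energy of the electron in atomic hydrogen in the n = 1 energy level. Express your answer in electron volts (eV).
-13.606 eV

The energy levels of a hydrogen-like atom are given by:
E_n = -13.6057 eV / n²

For n = 1:
E_1 = -13.6057 eV / 1²
E_1 = -13.6057 eV / 1
E_1 = -13.606 eV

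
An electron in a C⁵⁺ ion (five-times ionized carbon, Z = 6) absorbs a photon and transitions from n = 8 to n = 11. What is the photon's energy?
3.605 eV

The energy levels of a hydrogen-like atom are E_n = -13.6057 Z² eV / n².

Energy at n = 8: E_8 = -13.6057 × 6² / 8² = -7.653206 eV
Energy at n = 11: E_11 = -13.6057 × 6² / 11² = -4.047977 eV

The excitation energy is the difference:
ΔE = E_11 - E_8
ΔE = -4.047977 - (-7.653206)
ΔE = 3.605 eV

Since this is positive, energy must be absorbed (photon absorption).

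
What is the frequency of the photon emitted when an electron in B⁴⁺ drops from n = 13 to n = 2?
2.007e+16 Hz

First, find the transition energy:
E_13 = -13.6057 × 5² / 13² = -2.0126775 eV
E_2 = -13.6057 × 5² / 2² = -85.0356250 eV
|ΔE| = |E_2 - E_13| = 83.0229475 eV

Convert to Joules: E = 83.0229475 eV × (1.602177 × 10⁻¹⁹ J/eV) = 1.33017e-17 J

Using E = hf:
f = E/h = 1.33017e-17 J / (6.62607 × 10⁻³⁴ J·s)
f = 2.007e+16 Hz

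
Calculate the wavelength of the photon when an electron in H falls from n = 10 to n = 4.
1735.743 nm

First, find the transition energy using E_n = -13.6057 / n² eV:
E_10 = -13.6057 / 10² = -0.136057000 eV
E_4 = -13.6057 / 4² = -0.850356250 eV

Photon energy: |ΔE| = |E_4 - E_10| = 0.714299250 eV

Convert to wavelength using E = hc/λ with hc = 1239.84 eV·nm:
λ = hc/E = 1239.84 eV·nm / 0.714299250 eV
λ = 1735.743 nm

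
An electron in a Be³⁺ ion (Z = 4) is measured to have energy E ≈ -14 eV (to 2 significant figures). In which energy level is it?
n = 4

The exact energy levels follow E_n = -13.6057 Z² / n² eV with Z = 4.

The measured value (-14 eV) is reported to only 2 significant figures, so we must test candidate n values and see which one matches to that precision.

Candidate energies:
  n = 2:  E = -13.6057 × 4² / 2² = -54.42280 eV
  n = 3:  E = -13.6057 × 4² / 3² = -24.18791 eV
  n = 4:  E = -13.6057 × 4² / 4² = -13.60570 eV  ← matches
  n = 5:  E = -13.6057 × 4² / 5² = -8.70765 eV
  n = 6:  E = -13.6057 × 4² / 6² = -6.04698 eV

Checking against the measurement of -14 eV (2 sig figs), only n = 4 agrees:
E_4 = -13.60570 eV, which rounds to -14 eV ✓

Therefore n = 4.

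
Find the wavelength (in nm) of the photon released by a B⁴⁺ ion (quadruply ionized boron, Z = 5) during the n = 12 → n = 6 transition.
174.963 nm

First, find the transition energy using E_n = -13.6057 Z² / n² eV:
E_12 = -13.6057 × 5² / 12² = -2.3621007 eV
E_6 = -13.6057 × 5² / 6² = -9.4484028 eV

Photon energy: |ΔE| = |E_6 - E_12| = 7.0863021 eV

Convert to wavelength using E = hc/λ with hc = 1239.84 eV·nm:
λ = hc/E = 1239.84 eV·nm / 7.0863021 eV
λ = 174.963 nm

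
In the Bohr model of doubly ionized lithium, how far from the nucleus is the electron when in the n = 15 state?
3.9688 nm (or 39.6883 Å)

The Bohr radius formula is:
r_n = n² a₀ / Z

where a₀ = 0.0529177 nm is the Bohr radius.

For Li²⁺ (Z = 3) at n = 15:
r_15 = 15² × 0.0529177 nm / 3
r_15 = 225 × 0.0529177 nm / 3
r_15 = 11.90648 nm / 3
r_15 = 3.9688 nm

The electron orbits at approximately 3.9688 nm from the nucleus.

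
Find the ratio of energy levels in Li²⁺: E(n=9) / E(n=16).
3.1605

Using E_n = -13.6057 Z² / n² eV with Z = 3:

E_9 = -13.6057 × 3² / 9² = -122.4513 / 81 = -1.5117444444 eV
E_16 = -13.6057 × 3² / 16² = -122.4513 / 256 = -0.4783253906 eV

The ratio is:
E_9/E_16 = (-1.5117444444) / (-0.4783253906)
E_9/E_16 = (-122.4513/81) / (-122.4513/256)
E_9/E_16 = 256/81
E_9/E_16 = 3.1605
(Note: the Z² factors cancel in the ratio.)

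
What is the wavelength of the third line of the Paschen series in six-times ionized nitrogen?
22.317 nm

The lines of a series are numbered from the longest wavelength (smallest ΔE) outward; the third line is the transition from n = n_f + 3 to n_f.
The Paschen series has all transitions ending at n_f = 3.

For N⁶⁺ (Z = 7), the third line (γ-line) is the jump from n = 6 to n = 3:
E_6 = -13.6057 × 7² / 6² = -18.51887 eV
E_3 = -13.6057 × 7² / 3² = -74.07548 eV
ΔE = E_6 - E_3 = 55.55661 eV

λ = hc/E = 1239.84 eV·nm / 55.55661 eV
λ = 22.317 nm

This is the γ-line of the Paschen series in N⁶⁺.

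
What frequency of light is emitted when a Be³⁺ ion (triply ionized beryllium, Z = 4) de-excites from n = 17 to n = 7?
8.9210e+14 Hz

First, find the transition energy:
E_17 = -13.6057 × 4² / 17² = -0.7532567 eV
E_7 = -13.6057 × 4² / 7² = -4.4426776 eV
|ΔE| = |E_7 - E_17| = 3.6894209 eV

Convert to Joules: E = 3.6894209 eV × (1.602177 × 10⁻¹⁹ J/eV) = 5.911105e-19 J

Using E = hf:
f = E/h = 5.911105e-19 J / (6.62607 × 10⁻³⁴ J·s)
f = 8.9210e+14 Hz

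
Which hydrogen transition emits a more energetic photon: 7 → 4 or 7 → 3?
7 → 3

Calculate the energy for each transition:

Transition 7 → 4:
ΔE₁ = |E_4 - E_7| = |-13.6057/4² - (-13.6057/7²)|
ΔE₁ = |-0.8503562500 - (-0.2776673469)| = 0.5726889 eV

Transition 7 → 3:
ΔE₂ = |E_3 - E_7| = |-13.6057/3² - (-13.6057/7²)|
ΔE₂ = |-1.5117444444 - (-0.2776673469)| = 1.2340771 eV

Since 1.2340771 eV > 0.5726889 eV, the transition 7 → 3 emits the more energetic photon.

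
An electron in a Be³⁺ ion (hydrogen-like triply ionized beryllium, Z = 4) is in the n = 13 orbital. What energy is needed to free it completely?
1.29 eV

The ionization energy is the energy needed to remove the electron completely (n → ∞).

For a hydrogen-like ion with Z = 4, E_n = -13.6057 Z² / n² eV.

At n = 13: E_13 = -13.6057 × 4² / 13² = -1.28811 eV
At n = ∞: E_∞ = 0 eV

Ionization energy = E_∞ - E_13 = 0 - (-1.28811) = 1.28811 eV
Ionization energy ≈ 1.29 eV

This is also called the binding energy of the electron in state n = 13.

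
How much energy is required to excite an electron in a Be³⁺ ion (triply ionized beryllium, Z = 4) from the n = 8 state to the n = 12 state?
1.890 eV

The energy levels of a hydrogen-like atom are E_n = -13.6057 Z² eV / n².

Energy at n = 8: E_8 = -13.6057 × 4² / 8² = -3.401425 eV
Energy at n = 12: E_12 = -13.6057 × 4² / 12² = -1.511744 eV

The excitation energy is the difference:
ΔE = E_12 - E_8
ΔE = -1.511744 - (-3.401425)
ΔE = 1.890 eV

Since this is positive, energy must be absorbed (photon absorption).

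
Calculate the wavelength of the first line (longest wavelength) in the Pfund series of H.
7455.80562 nm

The longest wavelength corresponds to the smallest energy transition in the series.
The Pfund series has all transitions ending at n_f = 5.

For H, the first line (α-line) is the jump from n = 6 to n = 5:
E_6 = -13.6057 / 6² = -0.37793611111 eV
E_5 = -13.6057 / 5² = -0.54422800000 eV
ΔE = E_6 - E_5 = 0.16629188889 eV

λ = hc/E = 1239.84 eV·nm / 0.16629188889 eV
λ = 7455.80562 nm

This is the α-line of the Pfund series in H.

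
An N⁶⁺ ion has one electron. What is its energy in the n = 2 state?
-166.66983 eV

For hydrogen-like ions, the energy levels scale with Z²:
E_n = -13.6057 Z² / n² eV

For N⁶⁺ (Z = 7) at n = 2:
E_2 = -13.6057 × 7² / 2²
E_2 = -13.6057 × 49 / 4
E_2 = -666.6793 / 4
E_2 = -166.66983 eV

The energy is 49 times more negative than hydrogen at the same n due to the stronger nuclear charge.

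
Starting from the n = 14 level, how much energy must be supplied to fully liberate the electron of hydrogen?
0.07 eV

The ionization energy is the energy needed to remove the electron completely (n → ∞).

For hydrogen, E_n = -13.6057 eV / n².

At n = 14: E_14 = -13.6057 / 14² = -0.06942 eV
At n = ∞: E_∞ = 0 eV

Ionization energy = E_∞ - E_14 = 0 - (-0.06942) = 0.06942 eV
Ionization energy ≈ 0.07 eV

This is also called the binding energy of the electron in state n = 14.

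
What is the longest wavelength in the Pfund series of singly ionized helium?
1863.95141 nm

The longest wavelength corresponds to the smallest energy transition in the series.
The Pfund series has all transitions ending at n_f = 5.

For He⁺ (Z = 2), the first line (α-line) is the jump from n = 6 to n = 5:
E_6 = -13.6057 × 2² / 6² = -1.51174444444 eV
E_5 = -13.6057 × 2² / 5² = -2.17691200000 eV
ΔE = E_6 - E_5 = 0.66516755556 eV

λ = hc/E = 1239.84 eV·nm / 0.66516755556 eV
λ = 1863.95141 nm

This is the α-line of the Pfund series in He⁺.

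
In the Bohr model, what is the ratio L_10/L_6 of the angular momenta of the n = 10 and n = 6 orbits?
1.66667

In the Bohr model, L_n = nℏ, so the ratio is purely the ratio of quantum numbers:

L_10/L_6 = 10ℏ / 6ℏ = 10/6 = 1.66667

The angular momentum scales linearly with n.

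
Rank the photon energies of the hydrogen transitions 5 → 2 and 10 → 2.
10 → 2

Calculate the energy for each transition:

Transition 5 → 2:
ΔE₁ = |E_2 - E_5| = |-13.6057/2² - (-13.6057/5²)|
ΔE₁ = |-3.40142500 - (-0.54422800)| = 2.85720 eV

Transition 10 → 2:
ΔE₂ = |E_2 - E_10| = |-13.6057/2² - (-13.6057/10²)|
ΔE₂ = |-3.40142500 - (-0.13605700)| = 3.26537 eV

Since 3.26537 eV > 2.85720 eV, the transition 10 → 2 emits the more energetic photon.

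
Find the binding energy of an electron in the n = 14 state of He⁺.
0.277667 eV

The ionization energy is the energy needed to remove the electron completely (n → ∞).

For a hydrogen-like ion with Z = 2, E_n = -13.6057 Z² / n² eV.

At n = 14: E_14 = -13.6057 × 2² / 14² = -0.277667347 eV
At n = ∞: E_∞ = 0 eV

Ionization energy = E_∞ - E_14 = 0 - (-0.277667347) = 0.277667347 eV
Ionization energy ≈ 0.277667 eV

This is also called the binding energy of the electron in state n = 14.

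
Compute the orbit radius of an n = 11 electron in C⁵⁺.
1.0672 nm (or 10.6717 Å)

The Bohr radius formula is:
r_n = n² a₀ / Z

where a₀ = 0.0529177 nm is the Bohr radius.

For C⁵⁺ (Z = 6) at n = 11:
r_11 = 11² × 0.0529177 nm / 6
r_11 = 121 × 0.0529177 nm / 6
r_11 = 6.40304 nm / 6
r_11 = 1.0672 nm

The electron orbits at approximately 1.0672 nm from the nucleus.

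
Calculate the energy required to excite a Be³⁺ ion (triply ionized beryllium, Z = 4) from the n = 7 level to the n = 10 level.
2.266 eV

The energy levels of a hydrogen-like atom are E_n = -13.6057 Z² eV / n².

Energy at n = 7: E_7 = -13.6057 × 4² / 7² = -4.442678 eV
Energy at n = 10: E_10 = -13.6057 × 4² / 10² = -2.176912 eV

The excitation energy is the difference:
ΔE = E_10 - E_7
ΔE = -2.176912 - (-4.442678)
ΔE = 2.266 eV

Since this is positive, energy must be absorbed (photon absorption).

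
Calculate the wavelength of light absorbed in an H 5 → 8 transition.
3738.5236 nm

First, find the transition energy using E_n = -13.6057 / n² eV:
E_5 = -13.6057 / 5² = -0.5442280000 eV
E_8 = -13.6057 / 8² = -0.2125890625 eV

Photon energy: |ΔE| = |E_8 - E_5| = 0.3316389375 eV

Convert to wavelength using E = hc/λ with hc = 1239.84 eV·nm:
λ = hc/E = 1239.84 eV·nm / 0.3316389375 eV
λ = 3738.5236 nm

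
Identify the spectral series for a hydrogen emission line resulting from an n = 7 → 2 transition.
Balmer series

The spectral series in hydrogen are named based on the final (lower) energy level:
- Lyman series: n_final = 1 (ultraviolet)
- Balmer series: n_final = 2 (visible/near-UV)
- Paschen series: n_final = 3 (infrared)
- Brackett series: n_final = 4 (infrared)
- Pfund series: n_final = 5 (far infrared)

Since this transition ends at n = 2, it belongs to the Balmer series.

For reference, this 7 → 2 line has photon energy
ΔE = 13.6057 eV × (1/2² - 1/7²) = 3.1237576531 eV,
corresponding to wavelength λ = hc/ΔE = 1239.84 eV·nm / 3.1237576531 eV = 396.906591 nm in the visible/near-UV region.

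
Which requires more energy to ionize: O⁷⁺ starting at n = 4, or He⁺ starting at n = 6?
O⁷⁺ at n = 4 (E = -54.42 eV)

Using E_n = -13.6057 Z² / n² eV:

O⁷⁺ (Z = 8) at n = 4:
E = -13.6057 × 8² / 4² = -13.6057 × 64 / 16 = -54.42280 eV

He⁺ (Z = 2) at n = 6:
E = -13.6057 × 2² / 6² = -13.6057 × 4 / 36 = -1.51174 eV

Since -54.42280 eV < -1.51174 eV,
O⁷⁺ at n = 4 is more tightly bound (requires more energy to ionize).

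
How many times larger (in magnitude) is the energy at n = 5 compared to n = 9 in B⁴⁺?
3.240000

Using E_n = -13.6057 Z² / n² eV with Z = 5:

E_5 = -13.6057 × 5² / 5² = -340.1425 / 25 = -13.605700000000 eV
E_9 = -13.6057 × 5² / 9² = -340.1425 / 81 = -4.199290123457 eV

The ratio is:
E_5/E_9 = (-13.605700000000) / (-4.199290123457)
E_5/E_9 = (-340.1425/25) / (-340.1425/81)
E_5/E_9 = 81/25
E_5/E_9 = 3.240000
(Note: the Z² factors cancel in the ratio.)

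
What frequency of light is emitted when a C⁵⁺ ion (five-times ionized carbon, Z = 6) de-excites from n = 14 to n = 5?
4.1331e+15 Hz

First, find the transition energy:
E_14 = -13.6057 × 6² / 14² = -2.499006 eV
E_5 = -13.6057 × 6² / 5² = -19.592208 eV
|ΔE| = |E_5 - E_14| = 17.093202 eV

Convert to Joules: E = 17.093202 eV × (1.602177 × 10⁻¹⁹ J/eV) = 2.738634e-18 J

Using E = hf:
f = E/h = 2.738634e-18 J / (6.62607 × 10⁻³⁴ J·s)
f = 4.1331e+15 Hz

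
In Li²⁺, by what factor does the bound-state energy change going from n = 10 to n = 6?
2.7778

Using E_n = -13.6057 Z² / n² eV with Z = 3:

E_6 = -13.6057 × 3² / 6² = -122.4513 / 36 = -3.4014250000 eV
E_10 = -13.6057 × 3² / 10² = -122.4513 / 100 = -1.2245130000 eV

The ratio is:
E_6/E_10 = (-3.4014250000) / (-1.2245130000)
E_6/E_10 = (-122.4513/36) / (-122.4513/100)
E_6/E_10 = 100/36
E_6/E_10 = 2.7778
(Note: the Z² factors cancel in the ratio.)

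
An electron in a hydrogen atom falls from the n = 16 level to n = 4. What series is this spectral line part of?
Brackett series

The spectral series in hydrogen are named based on the final (lower) energy level:
- Lyman series: n_final = 1 (ultraviolet)
- Balmer series: n_final = 2 (visible/near-UV)
- Paschen series: n_final = 3 (infrared)
- Brackett series: n_final = 4 (infrared)
- Pfund series: n_final = 5 (far infrared)

Since this transition ends at n = 4, it belongs to the Brackett series.

For reference, this 16 → 4 line has photon energy
ΔE = 13.6057 eV × (1/4² - 1/16²) = 0.79720898 eV,
corresponding to wavelength λ = hc/ΔE = 1239.84 eV·nm / 0.79720898 eV = 1555.23 nm in the infrared region.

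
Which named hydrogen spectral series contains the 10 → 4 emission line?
Brackett series

The spectral series in hydrogen are named based on the final (lower) energy level:
- Lyman series: n_final = 1 (ultraviolet)
- Balmer series: n_final = 2 (visible/near-UV)
- Paschen series: n_final = 3 (infrared)
- Brackett series: n_final = 4 (infrared)
- Pfund series: n_final = 5 (far infrared)

Since this transition ends at n = 4, it belongs to the Brackett series.

For reference, this 10 → 4 line has photon energy
ΔE = 13.6057 eV × (1/4² - 1/10²) = 0.71429925000 eV,
corresponding to wavelength λ = hc/ΔE = 1239.84 eV·nm / 0.71429925000 eV = 1735.74311 nm in the infrared region.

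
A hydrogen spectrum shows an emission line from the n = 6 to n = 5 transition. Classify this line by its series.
Pfund series

The spectral series in hydrogen are named based on the final (lower) energy level:
- Lyman series: n_final = 1 (ultraviolet)
- Balmer series: n_final = 2 (visible/near-UV)
- Paschen series: n_final = 3 (infrared)
- Brackett series: n_final = 4 (infrared)
- Pfund series: n_final = 5 (far infrared)

Since this transition ends at n = 5, it belongs to the Pfund series.

For reference, this 6 → 5 line has photon energy
ΔE = 13.6057 eV × (1/5² - 1/6²) = 0.166291889 eV,
corresponding to wavelength λ = hc/ΔE = 1239.84 eV·nm / 0.166291889 eV = 7455.806 nm in the far infrared region.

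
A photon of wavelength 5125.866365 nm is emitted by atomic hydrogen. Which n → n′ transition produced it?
n = 10 → n = 6

First, find the photon energy from the wavelength (hc = 1239.84 eV·nm):
E = hc/λ = 1239.84 eV·nm / 5125.866365 nm = 0.24187911 eV

The energy levels of hydrogen satisfy E_n = -13.6057 / n² eV, so an emission n_i → n_f releases
ΔE = 13.6057 × (1/n_f² − 1/n_i²) eV.

Setting ΔE equal to the photon energy:
1/n_f² − 1/n_i² = 0.24187911 / 13.6057 = 0.017777778

Since 1/n_i² must be positive, we need 1/n_f² > 0.017777778, i.e. n_f ≤ 7. For each allowed n_f, solve n_i = (1/n_f² − 0.017777778)^(−1/2) and check whether it is a whole number:
  n_f = 1: 1/n_i² = 1.000000000 − 0.017777778 = 0.982222222 → n_i = 1.009  (not an integer) ✗
  n_f = 2: 1/n_i² = 0.250000000 − 0.017777778 = 0.232222222 → n_i = 2.075  (not an integer) ✗
  n_f = 3: 1/n_i² = 0.111111111 − 0.017777778 = 0.093333333 → n_i = 3.273  (not an integer) ✗
  n_f = 4: 1/n_i² = 0.062500000 − 0.017777778 = 0.044722222 → n_i = 4.729  (not an integer) ✗
  n_f = 5: 1/n_i² = 0.040000000 − 0.017777778 = 0.022222222 → n_i = 6.708  (not an integer) ✗
  n_f = 6: 1/n_i² = 0.027777778 − 0.017777778 = 0.010000000 → n_i = 10.000  → integer, n_i = 10 ✓
  n_f = 7: 1/n_i² = 0.020408163 − 0.017777778 = 0.002630385 → n_i = 19.498  (not an integer) ✗

Only n_f = 6 gives an integer upper level, n_i = 10.

The transition is from n = 10 to n = 6 (emission).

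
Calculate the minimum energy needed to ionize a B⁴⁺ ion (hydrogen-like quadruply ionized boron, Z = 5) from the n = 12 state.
2.362 eV

The ionization energy is the energy needed to remove the electron completely (n → ∞).

For a hydrogen-like ion with Z = 5, E_n = -13.6057 Z² / n² eV.

At n = 12: E_12 = -13.6057 × 5² / 12² = -2.362101 eV
At n = ∞: E_∞ = 0 eV

Ionization energy = E_∞ - E_12 = 0 - (-2.362101) = 2.362101 eV
Ionization energy ≈ 2.362 eV

This is also called the binding energy of the electron in state n = 12.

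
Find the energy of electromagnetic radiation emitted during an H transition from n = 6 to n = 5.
0.17 eV

The energy levels are E_n = -13.6057 eV / n².

Energy at n = 6: E_6 = -13.6057 / 6² = -0.37794 eV
Energy at n = 5: E_5 = -13.6057 / 5² = -0.54423 eV

For emission (electron falling to lower state), the photon energy is:
E_photon = E_6 - E_5 = |-0.37794 - (-0.54423)|
E_photon = 0.17 eV

This energy is carried away by the emitted photon.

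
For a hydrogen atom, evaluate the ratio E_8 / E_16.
4.0000

Using E_n = -13.6057 Z² / n² eV with Z = 1:

E_8 = -13.6057 / 8² = -13.6057 / 64 = -0.2125890625 eV
E_16 = -13.6057 / 16² = -13.6057 / 256 = -0.0531472656 eV

The ratio is:
E_8/E_16 = (-0.2125890625) / (-0.0531472656)
E_8/E_16 = (-13.6057/64) / (-13.6057/256)
E_8/E_16 = 256/64
E_8/E_16 = 4.0000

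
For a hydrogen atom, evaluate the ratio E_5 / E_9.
3.2400

Using E_n = -13.6057 Z² / n² eV with Z = 1:

E_5 = -13.6057 / 5² = -13.6057 / 25 = -0.5442280000 eV
E_9 = -13.6057 / 9² = -13.6057 / 81 = -0.1679716049 eV

The ratio is:
E_5/E_9 = (-0.5442280000) / (-0.1679716049)
E_5/E_9 = (-13.6057/25) / (-13.6057/81)
E_5/E_9 = 81/25
E_5/E_9 = 3.2400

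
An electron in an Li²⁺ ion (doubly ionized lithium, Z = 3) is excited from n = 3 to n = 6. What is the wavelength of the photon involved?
121.502 nm

First, find the transition energy using E_n = -13.6057 Z² / n² eV:
E_3 = -13.6057 × 3² / 3² = -13.605700 eV
E_6 = -13.6057 × 3² / 6² = -3.401425 eV

Photon energy: |ΔE| = |E_6 - E_3| = 10.204275 eV

Convert to wavelength using E = hc/λ with hc = 1239.84 eV·nm:
λ = hc/E = 1239.84 eV·nm / 10.204275 eV
λ = 121.502 nm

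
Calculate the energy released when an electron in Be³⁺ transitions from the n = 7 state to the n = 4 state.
9.163022 eV

The energy levels are E_n = -13.6057 Z² eV / n².

Energy at n = 7: E_7 = -13.6057 × 4² / 7² = -4.442677551 eV
Energy at n = 4: E_4 = -13.6057 × 4² / 4² = -13.605700000 eV

For emission (electron falling to lower state), the photon energy is:
E_photon = E_7 - E_4 = |-4.442677551 - (-13.605700000)|
E_photon = 9.163022 eV

This energy is carried away by the emitted photon.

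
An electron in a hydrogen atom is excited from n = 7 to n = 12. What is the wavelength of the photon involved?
6768.302 nm

First, find the transition energy using E_n = -13.6057 / n² eV:
E_7 = -13.6057 / 7² = -0.277667347 eV
E_12 = -13.6057 / 12² = -0.094484028 eV

Photon energy: |ΔE| = |E_12 - E_7| = 0.183183319 eV

Convert to wavelength using E = hc/λ with hc = 1239.84 eV·nm:
λ = hc/E = 1239.84 eV·nm / 0.183183319 eV
λ = 6768.302 nm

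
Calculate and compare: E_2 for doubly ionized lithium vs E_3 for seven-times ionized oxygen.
O⁷⁺ at n = 3 (E = -96.751644 eV)

Using E_n = -13.6057 Z² / n² eV:

Li²⁺ (Z = 3) at n = 2:
E = -13.6057 × 3² / 2² = -13.6057 × 9 / 4 = -30.612825000 eV

O⁷⁺ (Z = 8) at n = 3:
E = -13.6057 × 8² / 3² = -13.6057 × 64 / 9 = -96.751644444 eV

Since -96.751644444 eV < -30.612825000 eV,
O⁷⁺ at n = 3 is more tightly bound (requires more energy to ionize).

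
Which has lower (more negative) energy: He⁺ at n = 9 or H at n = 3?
H at n = 3 (E = -1.51 eV)

Using E_n = -13.6057 Z² / n² eV:

He⁺ (Z = 2) at n = 9:
E = -13.6057 × 2² / 9² = -13.6057 × 4 / 81 = -0.67189 eV

H (Z = 1) at n = 3:
E = -13.6057 × 1² / 3² = -13.6057 × 1 / 9 = -1.51174 eV

Since -1.51174 eV < -0.67189 eV,
H at n = 3 is more tightly bound (requires more energy to ionize).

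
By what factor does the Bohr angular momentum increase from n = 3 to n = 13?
4.33

In the Bohr model, L_n = nℏ, so the ratio is purely the ratio of quantum numbers:

L_13/L_3 = 13ℏ / 3ℏ = 13/3 = 4.33

The angular momentum scales linearly with n.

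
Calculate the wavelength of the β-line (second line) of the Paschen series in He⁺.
320.366648 nm

The lines of a series are numbered from the longest wavelength (smallest ΔE) outward; the second line is the transition from n = n_f + 2 to n_f.
The Paschen series has all transitions ending at n_f = 3.

For He⁺ (Z = 2), the second line (β-line) is the jump from n = 5 to n = 3:
E_5 = -13.6057 × 2² / 5² = -2.1769120000 eV
E_3 = -13.6057 × 2² / 3² = -6.0469777778 eV
ΔE = E_5 - E_3 = 3.8700657778 eV

λ = hc/E = 1239.84 eV·nm / 3.8700657778 eV
λ = 320.366648 nm

This is the β-line of the Paschen series in He⁺.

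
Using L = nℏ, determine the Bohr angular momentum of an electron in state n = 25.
2.636e-33 J·s (or 25ℏ)

In the Bohr model, angular momentum is quantized:
L = nℏ

where ℏ = h/(2π) = 1.05457e-34 J·s

For n = 25:
L = 25 × 1.05457e-34 J·s
L = 2.636e-33 J·s

This can also be written as L = 25ℏ.
The angular momentum is an integer multiple of the reduced Planck constant.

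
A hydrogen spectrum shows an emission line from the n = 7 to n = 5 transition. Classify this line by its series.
Pfund series

The spectral series in hydrogen are named based on the final (lower) energy level:
- Lyman series: n_final = 1 (ultraviolet)
- Balmer series: n_final = 2 (visible/near-UV)
- Paschen series: n_final = 3 (infrared)
- Brackett series: n_final = 4 (infrared)
- Pfund series: n_final = 5 (far infrared)

Since this transition ends at n = 5, it belongs to the Pfund series.

For reference, this 7 → 5 line has photon energy
ΔE = 13.6057 eV × (1/5² - 1/7²) = 0.26656065306 eV,
corresponding to wavelength λ = hc/ΔE = 1239.84 eV·nm / 0.26656065306 eV = 4651.24911 nm in the far infrared region.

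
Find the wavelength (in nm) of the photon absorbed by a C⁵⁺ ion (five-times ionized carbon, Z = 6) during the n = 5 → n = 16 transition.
70.13103 nm

First, find the transition energy using E_n = -13.6057 Z² / n² eV:
E_5 = -13.6057 × 6² / 5² = -19.5922080 eV
E_16 = -13.6057 × 6² / 16² = -1.9133016 eV

Photon energy: |ΔE| = |E_16 - E_5| = 17.6789064 eV

Convert to wavelength using E = hc/λ with hc = 1239.84 eV·nm:
λ = hc/E = 1239.84 eV·nm / 17.6789064 eV
λ = 70.13103 nm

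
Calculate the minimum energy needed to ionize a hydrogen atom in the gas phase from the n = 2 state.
3.40 eV

The ionization energy is the energy needed to remove the electron completely (n → ∞).

For hydrogen, E_n = -13.6057 eV / n².

At n = 2: E_2 = -13.6057 / 2² = -3.40143 eV
At n = ∞: E_∞ = 0 eV

Ionization energy = E_∞ - E_2 = 0 - (-3.40143) = 3.40143 eV
Ionization energy ≈ 3.40 eV

This is also called the binding energy of the electron in state n = 2.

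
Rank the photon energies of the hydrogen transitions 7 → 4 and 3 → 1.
3 → 1

Calculate the energy for each transition:

Transition 7 → 4:
ΔE₁ = |E_4 - E_7| = |-13.6057/4² - (-13.6057/7²)|
ΔE₁ = |-0.850356250 - (-0.277667347)| = 0.572689 eV

Transition 3 → 1:
ΔE₂ = |E_1 - E_3| = |-13.6057/1² - (-13.6057/3²)|
ΔE₂ = |-13.605700000 - (-1.511744444)| = 12.093956 eV

Since 12.093956 eV > 0.572689 eV, the transition 3 → 1 emits the more energetic photon.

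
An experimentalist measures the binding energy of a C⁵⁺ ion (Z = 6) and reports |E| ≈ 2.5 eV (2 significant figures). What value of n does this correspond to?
n = 14

The exact energy levels follow E_n = -13.6057 Z² / n² eV with Z = 6.

The measured value (-2.5 eV) is reported to only 2 significant figures, so we must test candidate n values and see which one matches to that precision.

Candidate energies:
  n = 12:  E = -13.6057 × 6² / 12² = -3.40143 eV
  n = 13:  E = -13.6057 × 6² / 13² = -2.89826 eV
  n = 14:  E = -13.6057 × 6² / 14² = -2.49901 eV  ← matches
  n = 15:  E = -13.6057 × 6² / 15² = -2.17691 eV
  n = 16:  E = -13.6057 × 6² / 16² = -1.91330 eV

Checking against the measurement of -2.5 eV (2 sig figs), only n = 14 agrees:
E_14 = -2.49901 eV, which rounds to -2.5 eV ✓

Therefore n = 14.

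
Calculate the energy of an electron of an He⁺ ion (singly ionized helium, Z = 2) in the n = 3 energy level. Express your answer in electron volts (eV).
-6.046978 eV

The energy levels of a hydrogen-like atom are given by:
E_n = -13.6057 Z² / n² eV  (with Z = 2 for He⁺)

For n = 3:
E_3 = -13.6057 × 2² / 3²
E_3 = -13.6057 × 4 / 9
E_3 = -6.046978 eV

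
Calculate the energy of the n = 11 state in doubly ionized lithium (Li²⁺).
-1.01 eV

For hydrogen-like ions, the energy levels scale with Z²:
E_n = -13.6057 Z² / n² eV

For Li²⁺ (Z = 3) at n = 11:
E_11 = -13.6057 × 3² / 11²
E_11 = -13.6057 × 9 / 121
E_11 = -122.4513 / 121
E_11 = -1.01 eV

The energy is 9 times more negative than hydrogen at the same n due to the stronger nuclear charge.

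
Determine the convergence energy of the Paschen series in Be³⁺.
24.19 eV

The series limit corresponds to the transition from n = ∞ to n = 3.
This is the highest energy (shortest wavelength) transition in the Paschen series.

E_∞ = 0 eV
E_3 = -13.6057 × 4² / 3² = -24.19 eV

Energy at series limit:
ΔE = E_∞ - E_3 = 0 - (-24.19) = 24.19 eV

This energy equals the ionization energy from the n = 3 state of Be³⁺.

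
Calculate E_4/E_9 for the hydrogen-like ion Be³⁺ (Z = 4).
5.062500

Using E_n = -13.6057 Z² / n² eV with Z = 4:

E_4 = -13.6057 × 4² / 4² = -217.6912 / 16 = -13.605700000000 eV
E_9 = -13.6057 × 4² / 9² = -217.6912 / 81 = -2.687545679012 eV

The ratio is:
E_4/E_9 = (-13.605700000000) / (-2.687545679012)
E_4/E_9 = (-217.6912/16) / (-217.6912/81)
E_4/E_9 = 81/16
E_4/E_9 = 5.062500
(Note: the Z² factors cancel in the ratio.)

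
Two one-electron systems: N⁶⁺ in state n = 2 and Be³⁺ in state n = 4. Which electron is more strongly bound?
N⁶⁺ at n = 2 (E = -166.67 eV)

Using E_n = -13.6057 Z² / n² eV:

N⁶⁺ (Z = 7) at n = 2:
E = -13.6057 × 7² / 2² = -13.6057 × 49 / 4 = -166.66983 eV

Be³⁺ (Z = 4) at n = 4:
E = -13.6057 × 4² / 4² = -13.6057 × 16 / 16 = -13.60570 eV

Since -166.66983 eV < -13.60570 eV,
N⁶⁺ at n = 2 is more tightly bound (requires more energy to ionize).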